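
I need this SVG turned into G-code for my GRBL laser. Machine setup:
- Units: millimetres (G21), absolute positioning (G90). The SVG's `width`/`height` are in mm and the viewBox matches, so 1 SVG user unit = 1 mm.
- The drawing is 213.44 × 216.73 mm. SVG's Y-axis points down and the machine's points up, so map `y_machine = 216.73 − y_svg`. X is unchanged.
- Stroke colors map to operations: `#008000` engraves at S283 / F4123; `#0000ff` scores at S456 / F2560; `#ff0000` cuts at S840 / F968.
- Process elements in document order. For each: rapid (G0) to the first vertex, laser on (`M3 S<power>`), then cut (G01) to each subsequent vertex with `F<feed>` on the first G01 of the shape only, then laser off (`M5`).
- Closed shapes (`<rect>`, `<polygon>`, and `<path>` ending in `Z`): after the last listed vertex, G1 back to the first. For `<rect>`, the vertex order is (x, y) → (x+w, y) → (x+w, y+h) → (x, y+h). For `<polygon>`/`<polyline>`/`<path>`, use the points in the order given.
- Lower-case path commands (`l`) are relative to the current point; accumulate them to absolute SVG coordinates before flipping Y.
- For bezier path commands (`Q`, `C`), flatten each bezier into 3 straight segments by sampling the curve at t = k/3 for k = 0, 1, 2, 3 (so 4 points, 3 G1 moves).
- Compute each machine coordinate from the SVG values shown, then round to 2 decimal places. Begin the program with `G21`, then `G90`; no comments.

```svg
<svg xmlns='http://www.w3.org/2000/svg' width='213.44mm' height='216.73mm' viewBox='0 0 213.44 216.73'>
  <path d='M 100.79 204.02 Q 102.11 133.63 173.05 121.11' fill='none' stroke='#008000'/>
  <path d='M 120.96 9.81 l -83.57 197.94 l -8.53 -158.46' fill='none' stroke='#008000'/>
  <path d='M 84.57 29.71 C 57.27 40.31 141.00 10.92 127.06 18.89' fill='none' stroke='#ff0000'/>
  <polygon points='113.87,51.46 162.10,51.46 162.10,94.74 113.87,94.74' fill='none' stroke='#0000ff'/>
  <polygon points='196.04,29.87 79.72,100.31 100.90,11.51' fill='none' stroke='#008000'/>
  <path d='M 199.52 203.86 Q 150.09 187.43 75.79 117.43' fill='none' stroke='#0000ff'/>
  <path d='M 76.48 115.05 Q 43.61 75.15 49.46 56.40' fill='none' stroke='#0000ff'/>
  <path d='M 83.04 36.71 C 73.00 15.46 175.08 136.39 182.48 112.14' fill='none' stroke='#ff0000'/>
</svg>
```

G21
G90
G0 X100.79 Y12.71
M3 S283
G01 X109.41 Y53.21 F4123
G01 X133.49 Y80.84
G01 X173.05 Y95.62
M5
G0 X120.96 Y206.92
M3 S283
G01 X37.39 Y8.98 F4123
G01 X28.86 Y167.44
M5
G0 X84.57 Y187.02
M3 S840
G01 X86.55 Y186.89 F968
G01 X116.17 Y196.22
G01 X127.06 Y197.84
M5
G0 X113.87 Y165.27
M3 S456
G01 X162.10 Y165.27 F2560
G01 X162.10 Y121.99
G01 X113.87 Y121.99
G01 X113.87 Y165.27
M5
G0 X196.04 Y186.86
M3 S283
G01 X79.72 Y116.42 F4123
G01 X100.90 Y205.22
G01 X196.04 Y186.86
M5
G0 X199.52 Y12.87
M3 S456
G01 X163.80 Y29.78 F2560
G01 X122.56 Y58.59
G01 X75.79 Y99.30
M5
G0 X76.48 Y101.68
M3 S456
G01 X58.87 Y125.93 F2560
G01 X49.86 Y145.48
G01 X49.46 Y160.33
M5
G0 X83.04 Y180.02
M3 S840
G01 X102.71 Y164.52 F968
G01 X151.18 Y118.09
G01 X182.48 Y104.59
M5

Since the viewBox matches the mm dimensions, user units are millimetres directly. The only transform is the Y-flip y_m = 216.73 − y_svg.

Shape 1 is a quadratic bezier drawn with `<path>`. Its stroke #008000 means engrave at S283, F4123. After flipping Y the toolpath is (100.79,12.71) → (109.41,53.21) → (133.49,80.84) → (173.05,95.62).

Shape 2 is a open polyline drawn with `<path>`. Its stroke #008000 means engrave at S283, F4123. After flipping Y the toolpath is (120.96,206.92) → (37.39,8.98) → (28.86,167.44).

Shape 3 is a cubic bezier drawn with `<path>`. Its stroke #ff0000 means cut at S840, F968. After flipping Y the toolpath is (84.57,187.02) → (86.55,186.89) → (116.17,196.22) → (127.06,197.84).

Shape 4 is a rectangle drawn with `<polygon>`. Its stroke #0000ff means score at S456, F2560. After flipping Y the toolpath is (113.87,165.27) → (162.10,165.27) → (162.10,121.99) → (113.87,121.99) → (113.87,165.27), returning to the start.

Shape 5 is a closed polygon drawn with `<polygon>`. Its stroke #008000 means engrave at S283, F4123. After flipping Y the toolpath is (196.04,186.86) → (79.72,116.42) → (100.90,205.22) → (196.04,186.86), returning to the start.

Shape 6 is a quadratic bezier drawn with `<path>`. Its stroke #0000ff means score at S456, F2560. After flipping Y the toolpath is (199.52,12.87) → (163.80,29.78) → (122.56,58.59) → (75.79,99.30).

Shape 7 is a quadratic bezier drawn with `<path>`. Its stroke #0000ff means score at S456, F2560. After flipping Y the toolpath is (76.48,101.68) → (58.87,125.93) → (49.86,145.48) → (49.46,160.33).

Shape 8 is a cubic bezier drawn with `<path>`. Its stroke #ff0000 means cut at S840, F968. After flipping Y the toolpath is (83.04,180.02) → (102.71,164.52) → (151.18,118.09) → (182.48,104.59).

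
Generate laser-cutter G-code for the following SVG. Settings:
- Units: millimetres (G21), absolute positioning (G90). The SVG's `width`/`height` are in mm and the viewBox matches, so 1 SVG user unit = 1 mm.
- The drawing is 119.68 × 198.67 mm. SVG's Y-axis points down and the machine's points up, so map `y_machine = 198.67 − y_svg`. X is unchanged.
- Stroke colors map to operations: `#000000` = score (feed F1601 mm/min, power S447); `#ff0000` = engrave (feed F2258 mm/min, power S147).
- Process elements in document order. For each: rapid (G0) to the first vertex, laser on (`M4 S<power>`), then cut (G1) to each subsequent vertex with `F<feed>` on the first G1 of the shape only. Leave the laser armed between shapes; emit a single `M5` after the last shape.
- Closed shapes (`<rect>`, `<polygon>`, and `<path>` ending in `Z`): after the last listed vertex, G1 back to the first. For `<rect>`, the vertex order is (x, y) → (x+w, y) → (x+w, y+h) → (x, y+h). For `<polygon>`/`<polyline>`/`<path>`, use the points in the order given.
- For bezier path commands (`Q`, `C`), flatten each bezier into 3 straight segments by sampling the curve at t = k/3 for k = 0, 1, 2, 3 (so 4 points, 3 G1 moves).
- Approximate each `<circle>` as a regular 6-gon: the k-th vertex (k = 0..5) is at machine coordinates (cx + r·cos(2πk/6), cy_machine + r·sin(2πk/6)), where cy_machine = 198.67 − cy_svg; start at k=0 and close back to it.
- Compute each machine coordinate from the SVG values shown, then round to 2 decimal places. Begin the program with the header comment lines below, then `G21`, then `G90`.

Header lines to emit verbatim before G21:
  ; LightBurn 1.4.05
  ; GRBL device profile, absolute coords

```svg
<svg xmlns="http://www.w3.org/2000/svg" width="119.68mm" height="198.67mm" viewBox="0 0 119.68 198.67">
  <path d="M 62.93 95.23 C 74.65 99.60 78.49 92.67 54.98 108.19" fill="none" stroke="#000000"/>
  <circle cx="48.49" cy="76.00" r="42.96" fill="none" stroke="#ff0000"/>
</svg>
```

Since the viewBox matches the mm dimensions, user units are millimetres directly. The only transform is the Y-flip y_m = 198.67 − y_svg.

Shape 1 is a cubic bezier drawn with `<path>`. Its stroke #000000 means score at S447, F1601. After flipping Y the toolpath is (62.93,103.44) → (71.30,101.59) → (70.09,99.77) → (54.98,90.48).

Shape 2 is a circle drawn with `<circle>`. Its stroke #ff0000 means engrave at S147, F2258. After flipping Y the toolpath is (91.45,122.67) → (69.97,159.87) → (27.01,159.87) → (5.53,122.67) → (27.01,85.47) → (69.97,85.47) → (91.45,122.67), returning to the start.

; LightBurn 1.4.05
; GRBL device profile, absolute coords
G21
G90
G0 X62.93 Y103.44
M4 S447
G1 X71.30 Y101.59 F1601
G1 X70.09 Y99.77
G1 X54.98 Y90.48
G0 X91.45 Y122.67
M4 S147
G1 X69.97 Y159.87 F2258
G1 X27.01 Y159.87
G1 X5.53 Y122.67
G1 X27.01 Y85.47
G1 X69.97 Y85.47
G1 X91.45 Y122.67
M5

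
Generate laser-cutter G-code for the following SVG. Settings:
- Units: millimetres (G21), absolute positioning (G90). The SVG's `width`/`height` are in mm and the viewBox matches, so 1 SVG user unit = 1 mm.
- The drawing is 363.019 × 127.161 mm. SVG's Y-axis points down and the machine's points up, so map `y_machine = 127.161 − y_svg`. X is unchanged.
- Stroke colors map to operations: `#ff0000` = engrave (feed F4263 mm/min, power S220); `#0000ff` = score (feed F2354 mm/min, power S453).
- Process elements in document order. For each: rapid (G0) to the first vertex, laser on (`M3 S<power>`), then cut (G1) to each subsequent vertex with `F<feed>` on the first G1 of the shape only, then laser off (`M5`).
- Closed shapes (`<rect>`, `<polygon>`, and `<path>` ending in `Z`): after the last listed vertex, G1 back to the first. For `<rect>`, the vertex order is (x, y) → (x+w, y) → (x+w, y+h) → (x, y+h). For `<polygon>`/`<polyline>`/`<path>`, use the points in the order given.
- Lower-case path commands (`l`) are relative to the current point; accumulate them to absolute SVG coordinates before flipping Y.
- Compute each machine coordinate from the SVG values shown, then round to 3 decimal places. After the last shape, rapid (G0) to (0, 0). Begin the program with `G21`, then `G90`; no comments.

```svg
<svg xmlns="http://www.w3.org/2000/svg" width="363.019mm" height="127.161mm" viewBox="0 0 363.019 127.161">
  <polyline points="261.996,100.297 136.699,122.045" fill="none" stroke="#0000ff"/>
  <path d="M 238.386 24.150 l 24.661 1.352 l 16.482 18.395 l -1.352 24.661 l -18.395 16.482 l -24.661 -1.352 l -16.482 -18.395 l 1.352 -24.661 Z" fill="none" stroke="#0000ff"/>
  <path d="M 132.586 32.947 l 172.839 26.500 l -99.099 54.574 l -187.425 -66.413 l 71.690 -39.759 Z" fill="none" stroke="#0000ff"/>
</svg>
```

G21
G90
G0 X261.996 Y26.864
M3 S453
G1 X136.699 Y5.116 F2354
M5
G0 X238.386 Y103.011
M3 S453
G1 X263.047 Y101.659 F2354
G1 X279.529 Y83.264
G1 X278.177 Y58.603
G1 X259.782 Y42.121
G1 X235.121 Y43.473
G1 X218.639 Y61.868
G1 X219.991 Y86.529
G1 X238.386 Y103.011
M5
G0 X132.586 Y94.214
M3 S453
G1 X305.425 Y67.714 F2354
G1 X206.326 Y13.140
G1 X18.901 Y79.553
G1 X90.591 Y119.312
G1 X132.586 Y94.214
M5
G0 X0.000 Y0.000

Since the viewBox matches the mm dimensions, user units are millimetres directly. The only transform is the Y-flip y_m = 127.161 − y_svg.

Shape 1 is a line segment drawn with `<polyline>`. Its stroke #0000ff means score at S453, F2354. After flipping Y the toolpath is (261.996,26.864) → (136.699,5.116).

Shape 2 is a regular polygon drawn with `<path>`. Its stroke #0000ff means score at S453, F2354. After flipping Y the toolpath is (238.386,103.011) → (263.047,101.659) → (279.529,83.264) → (278.177,58.603) → (259.782,42.121) → (235.121,43.473) → (218.639,61.868) → (219.991,86.529) → (238.386,103.011), returning to the start.

Shape 3 is a closed polygon drawn with `<path>`. Its stroke #0000ff means score at S453, F2354. After flipping Y the toolpath is (132.586,94.214) → (305.425,67.714) → (206.326,13.140) → (18.901,79.553) → (90.591,119.312) → (132.586,94.214), returning to the start.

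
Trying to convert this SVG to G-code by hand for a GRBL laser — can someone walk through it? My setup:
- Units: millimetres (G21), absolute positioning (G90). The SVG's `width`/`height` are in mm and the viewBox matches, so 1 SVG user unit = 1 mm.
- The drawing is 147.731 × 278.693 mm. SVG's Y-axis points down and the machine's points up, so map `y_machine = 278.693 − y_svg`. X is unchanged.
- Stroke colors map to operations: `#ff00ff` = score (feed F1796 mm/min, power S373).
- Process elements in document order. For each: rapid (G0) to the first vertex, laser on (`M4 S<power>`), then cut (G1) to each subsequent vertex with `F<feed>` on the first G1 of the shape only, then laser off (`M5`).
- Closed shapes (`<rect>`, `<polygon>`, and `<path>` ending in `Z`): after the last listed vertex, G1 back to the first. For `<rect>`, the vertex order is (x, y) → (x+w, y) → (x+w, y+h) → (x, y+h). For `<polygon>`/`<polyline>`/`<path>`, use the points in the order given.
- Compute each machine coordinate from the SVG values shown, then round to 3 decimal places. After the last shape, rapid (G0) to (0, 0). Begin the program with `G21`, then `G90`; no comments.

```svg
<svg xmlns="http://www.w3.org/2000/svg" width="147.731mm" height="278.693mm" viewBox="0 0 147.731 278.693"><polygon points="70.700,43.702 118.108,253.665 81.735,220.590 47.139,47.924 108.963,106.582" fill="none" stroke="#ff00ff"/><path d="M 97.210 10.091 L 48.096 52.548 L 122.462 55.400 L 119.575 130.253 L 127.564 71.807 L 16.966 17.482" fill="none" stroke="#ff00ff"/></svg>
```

G21
G90
G0 X70.700 Y234.991
M4 S373
G1 X118.108 Y25.028 F1796
G1 X81.735 Y58.103
G1 X47.139 Y230.769
G1 X108.963 Y172.111
G1 X70.700 Y234.991
M5
G0 X97.210 Y268.602
M4 S373
G1 X48.096 Y226.145 F1796
G1 X122.462 Y223.293
G1 X119.575 Y148.440
G1 X127.564 Y206.886
G1 X16.966 Y261.211
M5
G0 X0.000 Y0.000

viewBox `0 0 147.731 278.693` with mm width/height → 1 unit = 1 mm. Flip: y_m = 278.693 − y_svg.

**Shape 1** — `<polygon>` closed polygon, stroke `#ff00ff` → score (S373, F1796). Machine vertices: (70.700,234.991) → (118.108,25.028) → (81.735,58.103) → (47.139,230.769) → (108.963,172.111) → (70.700,234.991). Closed: final G1 returns to the first vertex.

**Shape 2** — `<path>` open polyline, stroke `#ff00ff` → score (S373, F1796). Machine vertices: (97.210,268.602) → (48.096,226.145) → (122.462,223.293) → (119.575,148.440) → (127.564,206.886) → (16.966,261.211). Open path.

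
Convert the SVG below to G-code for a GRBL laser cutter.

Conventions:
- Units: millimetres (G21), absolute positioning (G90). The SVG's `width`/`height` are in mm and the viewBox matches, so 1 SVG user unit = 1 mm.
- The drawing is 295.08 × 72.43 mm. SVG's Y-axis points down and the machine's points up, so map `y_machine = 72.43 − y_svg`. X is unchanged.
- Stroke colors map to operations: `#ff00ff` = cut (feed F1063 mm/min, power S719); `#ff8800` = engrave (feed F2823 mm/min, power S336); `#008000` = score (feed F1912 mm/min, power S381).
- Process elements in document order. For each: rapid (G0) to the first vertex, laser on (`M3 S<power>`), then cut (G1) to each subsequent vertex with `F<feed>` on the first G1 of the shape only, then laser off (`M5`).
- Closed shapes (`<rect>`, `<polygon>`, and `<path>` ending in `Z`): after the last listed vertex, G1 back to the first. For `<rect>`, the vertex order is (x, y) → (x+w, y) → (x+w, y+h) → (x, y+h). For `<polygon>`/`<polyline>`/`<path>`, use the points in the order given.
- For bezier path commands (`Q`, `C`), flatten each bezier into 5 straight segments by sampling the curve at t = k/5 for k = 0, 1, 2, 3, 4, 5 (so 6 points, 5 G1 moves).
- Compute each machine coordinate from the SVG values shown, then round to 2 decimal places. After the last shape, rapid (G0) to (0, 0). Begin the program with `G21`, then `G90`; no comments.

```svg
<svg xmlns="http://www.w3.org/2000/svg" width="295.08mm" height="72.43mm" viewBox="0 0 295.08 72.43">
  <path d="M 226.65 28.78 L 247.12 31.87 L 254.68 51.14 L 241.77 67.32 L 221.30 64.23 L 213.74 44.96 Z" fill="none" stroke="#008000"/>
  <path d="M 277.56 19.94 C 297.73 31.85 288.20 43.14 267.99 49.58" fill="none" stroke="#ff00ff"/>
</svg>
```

G21
G90
G0 X226.65 Y43.65
M3 S381
G1 X247.12 Y40.56 F1912
G1 X254.68 Y21.29
G1 X241.77 Y5.11
G1 X221.30 Y8.20
G1 X213.74 Y27.47
G1 X226.65 Y43.65
M5
G0 X277.56 Y52.49
M3 S719
G1 X286.25 Y45.45 F1063
G1 X288.73 Y38.77
G1 X285.90 Y32.64
G1 X278.68 Y27.26
G1 X267.99 Y22.85
M5
G0 X0.00 Y0.00

Since the viewBox matches the mm dimensions, user units are millimetres directly. The only transform is the Y-flip y_m = 72.43 − y_svg.

Shape 1 is a regular polygon drawn with `<path>`. Its stroke #008000 means score at S381, F1912. After flipping Y the toolpath is (226.65,43.65) → (247.12,40.56) → (254.68,21.29) → (241.77,5.11) → (221.30,8.20) → (213.74,27.47) → (226.65,43.65), returning to the start.

Shape 2 is a cubic bezier drawn with `<path>`. Its stroke #ff00ff means cut at S719, F1063. After flipping Y the toolpath is (277.56,52.49) → (286.25,45.45) → (288.73,38.77) → (285.90,32.64) → (278.68,27.26) → (267.99,22.85).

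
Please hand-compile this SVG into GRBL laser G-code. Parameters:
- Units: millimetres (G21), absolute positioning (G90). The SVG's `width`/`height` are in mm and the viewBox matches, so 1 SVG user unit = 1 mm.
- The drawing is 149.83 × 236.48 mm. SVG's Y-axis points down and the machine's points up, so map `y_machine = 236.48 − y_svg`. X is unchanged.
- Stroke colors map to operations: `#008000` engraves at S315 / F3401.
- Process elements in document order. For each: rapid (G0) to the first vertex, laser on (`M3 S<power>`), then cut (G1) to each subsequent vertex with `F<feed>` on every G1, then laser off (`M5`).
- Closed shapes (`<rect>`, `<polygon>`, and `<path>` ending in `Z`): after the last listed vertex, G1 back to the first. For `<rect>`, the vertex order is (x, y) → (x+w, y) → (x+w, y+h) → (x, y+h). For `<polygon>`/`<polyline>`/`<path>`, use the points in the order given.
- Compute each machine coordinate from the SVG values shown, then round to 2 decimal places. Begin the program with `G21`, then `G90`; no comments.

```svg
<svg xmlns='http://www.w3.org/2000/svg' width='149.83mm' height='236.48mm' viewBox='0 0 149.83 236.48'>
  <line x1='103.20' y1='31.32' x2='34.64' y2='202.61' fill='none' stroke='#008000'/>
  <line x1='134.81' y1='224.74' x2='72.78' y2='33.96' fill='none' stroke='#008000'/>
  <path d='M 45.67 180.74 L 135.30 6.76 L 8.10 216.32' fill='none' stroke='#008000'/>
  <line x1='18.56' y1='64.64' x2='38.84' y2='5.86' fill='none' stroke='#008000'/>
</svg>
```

Since the viewBox matches the mm dimensions, user units are millimetres directly. The only transform is the Y-flip y_m = 236.48 − y_svg.

Shape 1 is a line segment drawn with `<line>`. Its stroke #008000 means engrave at S315, F3401. After flipping Y the toolpath is (103.20,205.16) → (34.64,33.87).

Shape 2 is a line segment drawn with `<line>`. Its stroke #008000 means engrave at S315, F3401. After flipping Y the toolpath is (134.81,11.74) → (72.78,202.52).

Shape 3 is a open polyline drawn with `<path>`. Its stroke #008000 means engrave at S315, F3401. After flipping Y the toolpath is (45.67,55.74) → (135.30,229.72) → (8.10,20.16).

Shape 4 is a line segment drawn with `<line>`. Its stroke #008000 means engrave at S315, F3401. After flipping Y the toolpath is (18.56,171.84) → (38.84,230.62).

G21
G90
G0 X103.20 Y205.16
M3 S315
G1 X34.64 Y33.87 F3401
M5
G0 X134.81 Y11.74
M3 S315
G1 X72.78 Y202.52 F3401
M5
G0 X45.67 Y55.74
M3 S315
G1 X135.30 Y229.72 F3401
G1 X8.10 Y20.16 F3401
M5
G0 X18.56 Y171.84
M3 S315
G1 X38.84 Y230.62 F3401
M5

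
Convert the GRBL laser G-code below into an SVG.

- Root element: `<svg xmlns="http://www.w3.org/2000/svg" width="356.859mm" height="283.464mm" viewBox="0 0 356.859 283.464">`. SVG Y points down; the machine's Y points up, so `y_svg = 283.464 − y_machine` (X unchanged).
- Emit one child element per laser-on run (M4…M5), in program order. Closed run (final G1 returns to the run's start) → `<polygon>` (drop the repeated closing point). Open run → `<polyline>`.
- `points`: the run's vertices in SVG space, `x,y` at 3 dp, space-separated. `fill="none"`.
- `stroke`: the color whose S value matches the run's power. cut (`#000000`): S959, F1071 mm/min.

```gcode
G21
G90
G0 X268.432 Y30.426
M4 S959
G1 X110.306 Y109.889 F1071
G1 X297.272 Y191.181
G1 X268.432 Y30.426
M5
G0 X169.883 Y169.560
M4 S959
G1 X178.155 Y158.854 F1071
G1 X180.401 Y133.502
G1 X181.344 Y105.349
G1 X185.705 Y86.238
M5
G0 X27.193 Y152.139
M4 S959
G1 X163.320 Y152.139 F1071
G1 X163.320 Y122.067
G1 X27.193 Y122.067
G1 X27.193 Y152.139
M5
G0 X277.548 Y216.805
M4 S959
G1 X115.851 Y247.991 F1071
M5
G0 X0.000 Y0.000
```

<svg xmlns="http://www.w3.org/2000/svg" width="356.859mm" height="283.464mm" viewBox="0 0 356.859 283.464">
  <polygon points="268.432,253.038 110.306,173.575 297.272,92.283" fill="none" stroke="#000000"/>
  <polyline points="169.883,113.904 178.155,124.610 180.401,149.962 181.344,178.115 185.705,197.226" fill="none" stroke="#000000"/>
  <polygon points="27.193,131.325 163.320,131.325 163.320,161.397 27.193,161.397" fill="none" stroke="#000000"/>
  <polyline points="277.548,66.659 115.851,35.473" fill="none" stroke="#000000"/>
</svg>

Machine Y-up, SVG Y-down with viewBox height 283.464, so y_svg = 283.464 − y_machine; X carries over. Every run uses S959, so all elements get stroke `#000000` (cut).

Run 1: The run returns to its start, so emit a `<polygon>` with points (Y-flipped): 268.432,253.038 110.306,173.575 297.272,92.283.

Run 2: The run is open, so emit a `<polyline>` with points (Y-flipped): 169.883,113.904 178.155,124.610 180.401,149.962 181.344,178.115 185.705,197.226.

Run 3: The run returns to its start, so emit a `<polygon>` with points (Y-flipped): 27.193,131.325 163.320,131.325 163.320,161.397 27.193,161.397.

Run 4: The run is open, so emit a `<polyline>` with points (Y-flipped): 277.548,66.659 115.851,35.473.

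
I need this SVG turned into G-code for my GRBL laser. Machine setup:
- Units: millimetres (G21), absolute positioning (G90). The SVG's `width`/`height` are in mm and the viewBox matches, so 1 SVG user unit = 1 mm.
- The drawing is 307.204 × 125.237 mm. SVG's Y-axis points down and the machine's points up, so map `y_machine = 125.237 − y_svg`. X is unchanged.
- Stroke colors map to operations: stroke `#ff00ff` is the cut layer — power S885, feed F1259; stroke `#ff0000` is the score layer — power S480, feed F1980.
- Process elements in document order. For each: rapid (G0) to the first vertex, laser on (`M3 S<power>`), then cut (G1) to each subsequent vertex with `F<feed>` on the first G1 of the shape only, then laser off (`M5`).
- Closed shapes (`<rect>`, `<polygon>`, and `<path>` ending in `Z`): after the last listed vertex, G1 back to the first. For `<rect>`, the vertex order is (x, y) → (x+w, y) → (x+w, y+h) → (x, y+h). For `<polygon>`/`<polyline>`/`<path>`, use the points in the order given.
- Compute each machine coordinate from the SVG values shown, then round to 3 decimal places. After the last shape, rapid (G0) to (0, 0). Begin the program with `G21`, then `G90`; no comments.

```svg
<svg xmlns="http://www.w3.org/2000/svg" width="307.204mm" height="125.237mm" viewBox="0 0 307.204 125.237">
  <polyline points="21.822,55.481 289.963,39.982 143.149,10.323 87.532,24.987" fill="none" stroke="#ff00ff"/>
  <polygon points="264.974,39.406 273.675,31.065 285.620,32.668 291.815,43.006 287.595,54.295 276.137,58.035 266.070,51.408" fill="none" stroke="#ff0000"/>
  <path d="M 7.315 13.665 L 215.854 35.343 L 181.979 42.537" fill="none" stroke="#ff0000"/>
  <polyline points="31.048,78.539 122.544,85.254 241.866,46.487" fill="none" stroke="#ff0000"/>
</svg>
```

G21
G90
G0 X21.822 Y69.756
M3 S885
G1 X289.963 Y85.255 F1259
G1 X143.149 Y114.914
G1 X87.532 Y100.250
M5
G0 X264.974 Y85.831
M3 S480
G1 X273.675 Y94.172 F1980
G1 X285.620 Y92.569
G1 X291.815 Y82.231
G1 X287.595 Y70.942
G1 X276.137 Y67.202
G1 X266.070 Y73.829
G1 X264.974 Y85.831
M5
G0 X7.315 Y111.572
M3 S480
G1 X215.854 Y89.894 F1980
G1 X181.979 Y82.700
M5
G0 X31.048 Y46.698
M3 S480
G1 X122.544 Y39.983 F1980
G1 X241.866 Y78.750
M5
G0 X0.000 Y0.000

viewBox `0 0 307.204 125.237` with mm width/height → 1 unit = 1 mm. Flip: y_m = 125.237 − y_svg.

**Shape 1** — `<polyline>` open polyline, stroke `#ff00ff` → cut (S885, F1259). Machine vertices: (21.822,69.756) → (289.963,85.255) → (143.149,114.914) → (87.532,100.250). Open path.

**Shape 2** — `<polygon>` regular polygon, stroke `#ff0000` → score (S480, F1980). Machine vertices: (264.974,85.831) → (273.675,94.172) → (285.620,92.569) → (291.815,82.231) → (287.595,70.942) → (276.137,67.202) → (266.070,73.829) → (264.974,85.831). Closed: final G1 returns to the first vertex.

**Shape 3** — `<path>` open polyline, stroke `#ff0000` → score (S480, F1980). Machine vertices: (7.315,111.572) → (215.854,89.894) → (181.979,82.700). Open path.

**Shape 4** — `<polyline>` open polyline, stroke `#ff0000` → score (S480, F1980). Machine vertices: (31.048,46.698) → (122.544,39.983) → (241.866,78.750). Open path.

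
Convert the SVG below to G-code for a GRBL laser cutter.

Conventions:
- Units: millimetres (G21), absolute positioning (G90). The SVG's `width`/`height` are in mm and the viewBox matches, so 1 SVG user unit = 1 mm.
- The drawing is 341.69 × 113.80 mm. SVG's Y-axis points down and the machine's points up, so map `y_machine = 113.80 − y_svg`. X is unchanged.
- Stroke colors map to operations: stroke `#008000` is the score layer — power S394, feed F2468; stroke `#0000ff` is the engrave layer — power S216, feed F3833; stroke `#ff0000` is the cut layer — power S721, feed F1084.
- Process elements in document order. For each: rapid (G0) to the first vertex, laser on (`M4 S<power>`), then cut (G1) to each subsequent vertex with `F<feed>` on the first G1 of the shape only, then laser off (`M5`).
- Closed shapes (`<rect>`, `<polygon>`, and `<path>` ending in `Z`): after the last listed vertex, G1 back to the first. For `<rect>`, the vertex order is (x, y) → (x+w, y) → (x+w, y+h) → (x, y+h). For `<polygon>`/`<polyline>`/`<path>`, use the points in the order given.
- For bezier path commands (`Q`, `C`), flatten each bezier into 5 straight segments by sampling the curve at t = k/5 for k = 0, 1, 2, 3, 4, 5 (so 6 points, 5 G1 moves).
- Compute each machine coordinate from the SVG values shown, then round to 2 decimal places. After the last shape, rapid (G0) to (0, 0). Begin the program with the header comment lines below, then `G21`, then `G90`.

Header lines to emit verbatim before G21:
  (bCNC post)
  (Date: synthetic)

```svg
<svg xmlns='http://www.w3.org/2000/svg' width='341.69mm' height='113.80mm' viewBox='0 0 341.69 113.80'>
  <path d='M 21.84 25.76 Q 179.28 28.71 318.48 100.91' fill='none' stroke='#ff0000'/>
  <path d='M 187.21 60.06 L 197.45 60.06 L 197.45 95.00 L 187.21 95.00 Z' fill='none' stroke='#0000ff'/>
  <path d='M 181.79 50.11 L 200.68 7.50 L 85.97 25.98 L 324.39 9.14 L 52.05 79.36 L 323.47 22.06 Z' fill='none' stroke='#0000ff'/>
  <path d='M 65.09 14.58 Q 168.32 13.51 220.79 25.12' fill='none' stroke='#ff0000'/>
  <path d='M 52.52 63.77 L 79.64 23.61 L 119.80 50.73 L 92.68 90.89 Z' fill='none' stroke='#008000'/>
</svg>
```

viewBox `0 0 341.69 113.80` with mm width/height → 1 unit = 1 mm. Flip: y_m = 113.80 − y_svg.

**Shape 1** — `<path>` quadratic bezier, stroke `#ff0000` → cut (S721, F1084). Control points (SVG): P0=(21.84,25.76), P1=(179.28,28.71), P2=(318.48,100.91); sampled at t=k/5. Machine vertices: (21.84,88.04) → (84.09,84.09) → (144.87,74.60) → (204.20,59.57) → (262.07,39.00) → (318.48,12.89). Open path.

**Shape 2** — `<path>` rectangle, stroke `#0000ff` → engrave (S216, F3833). Machine vertices: (187.21,53.74) → (197.45,53.74) → (197.45,18.80) → (187.21,18.80) → (187.21,53.74). Closed: final G1 returns to the first vertex.

**Shape 3** — `<path>` closed polygon, stroke `#0000ff` → engrave (S216, F3833). Machine vertices: (181.79,63.69) → (200.68,106.30) → (85.97,87.82) → (324.39,104.66) → (52.05,34.44) → (323.47,91.74) → (181.79,63.69). Closed: final G1 returns to the first vertex.

**Shape 4** — `<path>` quadratic bezier, stroke `#ff0000` → cut (S721, F1084). Control points (SVG): P0=(65.09,14.58), P1=(168.32,13.51), P2=(220.79,25.12); sampled at t=k/5. Machine vertices: (65.09,99.22) → (104.35,99.14) → (139.55,98.05) → (170.69,95.94) → (197.77,92.82) → (220.79,88.68). Open path.

**Shape 5** — `<path>` regular polygon, stroke `#008000` → score (S394, F2468). Machine vertices: (52.52,50.03) → (79.64,90.19) → (119.80,63.07) → (92.68,22.91) → (52.52,50.03). Closed: final G1 returns to the first vertex.

(bCNC post)
(Date: synthetic)
G21
G90
G0 X21.84 Y88.04
M4 S721
G1 X84.09 Y84.09 F1084
G1 X144.87 Y74.60
G1 X204.20 Y59.57
G1 X262.07 Y39.00
G1 X318.48 Y12.89
M5
G0 X187.21 Y53.74
M4 S216
G1 X197.45 Y53.74 F3833
G1 X197.45 Y18.80
G1 X187.21 Y18.80
G1 X187.21 Y53.74
M5
G0 X181.79 Y63.69
M4 S216
G1 X200.68 Y106.30 F3833
G1 X85.97 Y87.82
G1 X324.39 Y104.66
G1 X52.05 Y34.44
G1 X323.47 Y91.74
G1 X181.79 Y63.69
M5
G0 X65.09 Y99.22
M4 S721
G1 X104.35 Y99.14 F1084
G1 X139.55 Y98.05
G1 X170.69 Y95.94
G1 X197.77 Y92.82
G1 X220.79 Y88.68
M5
G0 X52.52 Y50.03
M4 S394
G1 X79.64 Y90.19 F2468
G1 X119.80 Y63.07
G1 X92.68 Y22.91
G1 X52.52 Y50.03
M5
G0 X0.00 Y0.00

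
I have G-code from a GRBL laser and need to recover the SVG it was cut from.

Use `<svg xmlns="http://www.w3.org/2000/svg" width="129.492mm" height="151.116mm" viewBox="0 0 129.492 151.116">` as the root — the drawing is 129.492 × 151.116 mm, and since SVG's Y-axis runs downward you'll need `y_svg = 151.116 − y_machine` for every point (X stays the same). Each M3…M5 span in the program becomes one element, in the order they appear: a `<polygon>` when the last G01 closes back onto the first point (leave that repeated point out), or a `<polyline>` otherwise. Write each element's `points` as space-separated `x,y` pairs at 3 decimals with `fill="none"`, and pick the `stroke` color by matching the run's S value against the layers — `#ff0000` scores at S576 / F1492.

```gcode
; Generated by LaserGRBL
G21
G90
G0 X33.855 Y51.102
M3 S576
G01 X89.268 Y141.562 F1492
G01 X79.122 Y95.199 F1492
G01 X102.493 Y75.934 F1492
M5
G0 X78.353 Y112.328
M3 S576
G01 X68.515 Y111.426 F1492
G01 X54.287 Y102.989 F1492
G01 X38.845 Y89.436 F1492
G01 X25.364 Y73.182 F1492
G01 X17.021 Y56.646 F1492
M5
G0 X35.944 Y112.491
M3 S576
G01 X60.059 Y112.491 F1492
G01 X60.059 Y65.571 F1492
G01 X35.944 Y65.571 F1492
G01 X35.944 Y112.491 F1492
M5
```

<svg xmlns="http://www.w3.org/2000/svg" width="129.492mm" height="151.116mm" viewBox="0 0 129.492 151.116">
  <polyline points="33.855,100.014 89.268,9.554 79.122,55.917 102.493,75.182" fill="none" stroke="#ff0000"/>
  <polyline points="78.353,38.788 68.515,39.690 54.287,48.127 38.845,61.680 25.364,77.934 17.021,94.470" fill="none" stroke="#ff0000"/>
  <polygon points="35.944,38.625 60.059,38.625 60.059,85.545 35.944,85.545" fill="none" stroke="#ff0000"/>
</svg>

Machine Y-up, SVG Y-down with viewBox height 151.116, so y_svg = 151.116 − y_machine; X carries over. Every run uses S576, so all elements get stroke `#ff0000` (score).

Run 1: The run is open, so emit a `<polyline>` with points (Y-flipped): 33.855,100.014 89.268,9.554 79.122,55.917 102.493,75.182.

Run 2: The run is open, so emit a `<polyline>` with points (Y-flipped): 78.353,38.788 68.515,39.690 54.287,48.127 38.845,61.680 25.364,77.934 17.021,94.470.

Run 3: The run returns to its start, so emit a `<polygon>` with points (Y-flipped): 35.944,38.625 60.059,38.625 60.059,85.545 35.944,85.545.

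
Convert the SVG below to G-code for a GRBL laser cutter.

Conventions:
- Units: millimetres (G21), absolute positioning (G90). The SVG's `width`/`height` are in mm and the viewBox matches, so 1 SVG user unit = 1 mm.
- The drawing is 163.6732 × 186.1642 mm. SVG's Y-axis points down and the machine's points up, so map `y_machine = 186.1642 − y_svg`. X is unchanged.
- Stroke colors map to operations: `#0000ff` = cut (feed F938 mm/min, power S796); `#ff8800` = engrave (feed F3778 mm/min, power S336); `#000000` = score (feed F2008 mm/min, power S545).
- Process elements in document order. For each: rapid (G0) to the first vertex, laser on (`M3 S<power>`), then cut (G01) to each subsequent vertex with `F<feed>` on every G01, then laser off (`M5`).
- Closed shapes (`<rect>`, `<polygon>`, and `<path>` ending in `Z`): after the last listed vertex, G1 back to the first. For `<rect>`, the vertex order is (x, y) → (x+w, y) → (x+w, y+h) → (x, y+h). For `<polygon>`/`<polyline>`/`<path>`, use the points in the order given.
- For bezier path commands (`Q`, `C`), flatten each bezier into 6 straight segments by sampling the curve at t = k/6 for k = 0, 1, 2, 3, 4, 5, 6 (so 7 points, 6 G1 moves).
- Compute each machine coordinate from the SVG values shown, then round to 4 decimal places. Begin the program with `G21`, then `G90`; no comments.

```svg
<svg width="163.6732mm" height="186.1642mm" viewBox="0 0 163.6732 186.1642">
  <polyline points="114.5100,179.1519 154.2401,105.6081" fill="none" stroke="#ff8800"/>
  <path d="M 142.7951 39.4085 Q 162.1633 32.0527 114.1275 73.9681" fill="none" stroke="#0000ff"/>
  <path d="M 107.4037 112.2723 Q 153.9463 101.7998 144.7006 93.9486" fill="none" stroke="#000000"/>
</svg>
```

G21
G90
G0 X114.5100 Y7.0123
M3 S336
G01 X154.2401 Y80.5561 F3778
M5
G0 X142.7951 Y146.7557
M3 S796
G01 X147.3788 Y147.8390 F938
G01 X148.2179 Y146.1850 F938
G01 X145.3123 Y141.7937 F938
G01 X138.6620 Y134.6651 F938
G01 X128.2671 Y124.7993 F938
G01 X114.1275 Y112.1961 F938
M5
G0 X107.4037 Y73.8919
M3 S545
G01 X121.3682 Y77.3099 F2008
G01 X132.2334 Y80.5823 F2008
G01 X139.9992 Y83.7091 F2008
G01 X144.6657 Y86.6902 F2008
G01 X146.2328 Y89.5257 F2008
G01 X144.7006 Y92.2156 F2008
M5

1 u = 1 mm; y_m = 186.1642 − y.

[1] `<polyline>` line segment, #ff8800→engrave S336 F3778: (114.5100,7.0123) → (154.2401,80.5561)

[2] `<path>` quadratic bezier, #0000ff→cut S796 F938: (142.7951,146.7557) → (147.3788,147.8390) → (148.2179,146.1850) → (145.3123,141.7937) → (138.6620,134.6651) → (128.2671,124.7993) → (114.1275,112.1961)

[3] `<path>` quadratic bezier, #000000→score S545 F2008: (107.4037,73.8919) → (121.3682,77.3099) → (132.2334,80.5823) → (139.9992,83.7091) → (144.6657,86.6902) → (146.2328,89.5257) → (144.7006,92.2156)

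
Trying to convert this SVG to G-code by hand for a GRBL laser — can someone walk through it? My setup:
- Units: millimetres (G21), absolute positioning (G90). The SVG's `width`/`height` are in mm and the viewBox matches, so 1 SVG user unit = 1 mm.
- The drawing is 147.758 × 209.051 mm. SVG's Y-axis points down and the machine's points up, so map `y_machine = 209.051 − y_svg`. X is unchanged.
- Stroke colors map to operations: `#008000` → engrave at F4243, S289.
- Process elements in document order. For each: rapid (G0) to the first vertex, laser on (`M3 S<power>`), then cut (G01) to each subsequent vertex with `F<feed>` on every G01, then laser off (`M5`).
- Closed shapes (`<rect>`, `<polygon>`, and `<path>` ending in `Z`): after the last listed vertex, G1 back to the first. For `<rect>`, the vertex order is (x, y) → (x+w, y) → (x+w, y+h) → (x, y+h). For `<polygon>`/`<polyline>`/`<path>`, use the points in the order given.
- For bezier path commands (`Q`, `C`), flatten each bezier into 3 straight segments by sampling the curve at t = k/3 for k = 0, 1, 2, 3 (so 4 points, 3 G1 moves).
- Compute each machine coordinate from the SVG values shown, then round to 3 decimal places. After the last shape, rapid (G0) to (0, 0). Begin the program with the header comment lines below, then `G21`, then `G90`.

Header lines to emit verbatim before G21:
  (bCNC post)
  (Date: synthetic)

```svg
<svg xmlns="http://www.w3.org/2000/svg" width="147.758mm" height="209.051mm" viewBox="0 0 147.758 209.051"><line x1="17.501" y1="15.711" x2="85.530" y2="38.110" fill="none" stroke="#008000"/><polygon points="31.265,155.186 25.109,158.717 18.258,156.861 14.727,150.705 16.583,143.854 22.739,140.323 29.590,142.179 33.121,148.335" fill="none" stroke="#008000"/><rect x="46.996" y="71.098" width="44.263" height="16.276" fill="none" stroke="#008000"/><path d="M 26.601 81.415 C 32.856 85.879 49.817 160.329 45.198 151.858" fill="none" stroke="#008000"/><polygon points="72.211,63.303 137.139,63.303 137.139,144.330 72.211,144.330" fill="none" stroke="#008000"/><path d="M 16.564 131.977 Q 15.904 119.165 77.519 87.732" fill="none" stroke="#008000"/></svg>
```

1 u = 1 mm; y_m = 209.051 − y.

[1] `<line>` line segment, #008000→engrave S289 F4243: (17.501,193.340) → (85.530,170.941)

[2] `<polygon>` regular polygon, #008000→engrave S289 F4243: (31.265,53.865) → (25.109,50.334) → (18.258,52.190) → (14.727,58.346) → (16.583,65.197) → (22.739,68.728) → (29.590,66.872) → (33.121,60.716) → (31.265,53.865) (closed)

[3] `<rect>` rectangle, #008000→engrave S289 F4243: (46.996,137.953) → (91.259,137.953) → (91.259,121.677) → (46.996,121.677) → (46.996,137.953) (closed)

[4] `<path>` cubic bezier, #008000→engrave S289 F4243: (26.601,127.636) → (35.229,105.507) → (43.819,70.699) → (45.198,57.193)

[5] `<polygon>` rectangle, #008000→engrave S289 F4243: (72.211,145.748) → (137.139,145.748) → (137.139,64.721) → (72.211,64.721) → (72.211,145.748) (closed)

[6] `<path>` quadratic bezier, #008000→engrave S289 F4243: (16.564,77.074) → (23.043,87.684) → (43.362,102.433) → (77.519,121.319)

(bCNC post)
(Date: synthetic)
G21
G90
G0 X17.501 Y193.340
M3 S289
G01 X85.530 Y170.941 F4243
M5
G0 X31.265 Y53.865
M3 S289
G01 X25.109 Y50.334 F4243
G01 X18.258 Y52.190 F4243
G01 X14.727 Y58.346 F4243
G01 X16.583 Y65.197 F4243
G01 X22.739 Y68.728 F4243
G01 X29.590 Y66.872 F4243
G01 X33.121 Y60.716 F4243
G01 X31.265 Y53.865 F4243
M5
G0 X46.996 Y137.953
M3 S289
G01 X91.259 Y137.953 F4243
G01 X91.259 Y121.677 F4243
G01 X46.996 Y121.677 F4243
G01 X46.996 Y137.953 F4243
M5
G0 X26.601 Y127.636
M3 S289
G01 X35.229 Y105.507 F4243
G01 X43.819 Y70.699 F4243
G01 X45.198 Y57.193 F4243
M5
G0 X72.211 Y145.748
M3 S289
G01 X137.139 Y145.748 F4243
G01 X137.139 Y64.721 F4243
G01 X72.211 Y64.721 F4243
G01 X72.211 Y145.748 F4243
M5
G0 X16.564 Y77.074
M3 S289
G01 X23.043 Y87.684 F4243
G01 X43.362 Y102.433 F4243
G01 X77.519 Y121.319 F4243
M5
G0 X0.000 Y0.000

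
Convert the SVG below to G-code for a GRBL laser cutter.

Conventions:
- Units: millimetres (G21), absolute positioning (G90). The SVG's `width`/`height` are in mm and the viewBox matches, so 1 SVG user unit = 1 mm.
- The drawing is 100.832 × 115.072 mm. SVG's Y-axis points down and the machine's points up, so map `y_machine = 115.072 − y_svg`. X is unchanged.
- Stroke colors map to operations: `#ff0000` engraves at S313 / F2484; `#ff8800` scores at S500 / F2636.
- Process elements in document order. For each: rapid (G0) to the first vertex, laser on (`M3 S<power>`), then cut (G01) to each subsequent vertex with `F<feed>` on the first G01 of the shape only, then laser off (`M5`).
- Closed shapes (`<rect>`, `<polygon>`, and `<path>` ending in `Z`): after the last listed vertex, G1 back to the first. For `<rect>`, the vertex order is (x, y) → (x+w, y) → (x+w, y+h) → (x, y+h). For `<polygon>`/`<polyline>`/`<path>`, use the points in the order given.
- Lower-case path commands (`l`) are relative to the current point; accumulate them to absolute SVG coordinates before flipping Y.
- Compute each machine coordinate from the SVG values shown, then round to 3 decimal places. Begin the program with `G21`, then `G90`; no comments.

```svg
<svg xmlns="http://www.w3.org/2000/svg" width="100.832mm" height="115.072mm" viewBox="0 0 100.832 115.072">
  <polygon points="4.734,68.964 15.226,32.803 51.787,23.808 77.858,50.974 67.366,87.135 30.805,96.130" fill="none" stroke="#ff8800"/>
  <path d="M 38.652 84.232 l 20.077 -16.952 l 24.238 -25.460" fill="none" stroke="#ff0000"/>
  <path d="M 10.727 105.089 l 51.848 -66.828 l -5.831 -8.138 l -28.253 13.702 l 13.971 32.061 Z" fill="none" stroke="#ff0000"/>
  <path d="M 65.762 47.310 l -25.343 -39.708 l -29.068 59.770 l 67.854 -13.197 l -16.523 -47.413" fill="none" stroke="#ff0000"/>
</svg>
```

Since the viewBox matches the mm dimensions, user units are millimetres directly. The only transform is the Y-flip y_m = 115.072 − y_svg.

Shape 1 is a regular polygon drawn with `<polygon>`. Its stroke #ff8800 means score at S500, F2636. After flipping Y the toolpath is (4.734,46.108) → (15.226,82.269) → (51.787,91.264) → (77.858,64.098) → (67.366,27.937) → (30.805,18.942) → (4.734,46.108), returning to the start.

Shape 2 is a open polyline drawn with `<path>`. Its stroke #ff0000 means engrave at S313, F2484. After flipping Y the toolpath is (38.652,30.840) → (58.729,47.792) → (82.967,73.252).

Shape 3 is a closed polygon drawn with `<path>`. Its stroke #ff0000 means engrave at S313, F2484. After flipping Y the toolpath is (10.727,9.983) → (62.575,76.811) → (56.744,84.949) → (28.491,71.247) → (42.462,39.186) → (10.727,9.983), returning to the start.

Shape 4 is a open polyline drawn with `<path>`. Its stroke #ff0000 means engrave at S313, F2484. After flipping Y the toolpath is (65.762,67.762) → (40.419,107.470) → (11.351,47.700) → (79.205,60.897) → (62.682,108.310).

G21
G90
G0 X4.734 Y46.108
M3 S500
G01 X15.226 Y82.269 F2636
G01 X51.787 Y91.264
G01 X77.858 Y64.098
G01 X67.366 Y27.937
G01 X30.805 Y18.942
G01 X4.734 Y46.108
M5
G0 X38.652 Y30.840
M3 S313
G01 X58.729 Y47.792 F2484
G01 X82.967 Y73.252
M5
G0 X10.727 Y9.983
M3 S313
G01 X62.575 Y76.811 F2484
G01 X56.744 Y84.949
G01 X28.491 Y71.247
G01 X42.462 Y39.186
G01 X10.727 Y9.983
M5
G0 X65.762 Y67.762
M3 S313
G01 X40.419 Y107.470 F2484
G01 X11.351 Y47.700
G01 X79.205 Y60.897
G01 X62.682 Y108.310
M5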